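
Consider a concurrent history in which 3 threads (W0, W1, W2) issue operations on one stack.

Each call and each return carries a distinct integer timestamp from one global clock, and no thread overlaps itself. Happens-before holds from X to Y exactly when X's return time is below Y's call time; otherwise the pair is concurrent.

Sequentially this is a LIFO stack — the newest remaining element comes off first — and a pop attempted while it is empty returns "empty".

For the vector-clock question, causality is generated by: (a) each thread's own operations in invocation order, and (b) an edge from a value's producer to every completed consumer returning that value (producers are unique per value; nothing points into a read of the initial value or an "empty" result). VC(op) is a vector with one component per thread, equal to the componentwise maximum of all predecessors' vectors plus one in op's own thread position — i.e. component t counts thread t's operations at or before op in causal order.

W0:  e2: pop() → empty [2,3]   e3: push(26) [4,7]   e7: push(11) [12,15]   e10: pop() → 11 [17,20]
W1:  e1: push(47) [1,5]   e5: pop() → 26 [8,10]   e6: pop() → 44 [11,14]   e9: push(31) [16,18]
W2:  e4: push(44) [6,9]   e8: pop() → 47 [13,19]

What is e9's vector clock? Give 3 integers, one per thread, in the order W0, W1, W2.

(2, 4, 1)

e4, invoked 6, has no incoming edges; only W2's bump applies → (0, 0, 1)
e1, invoked 1, has no incoming edges; only W1's bump applies → (0, 1, 0)
e2, invoked 2, has no incoming edges; only W0's bump applies → (1, 0, 0)
VC(e3, invoked at 4): max of VC(e2)=(1, 0, 0), then +1 on thread W0 → (2, 0, 0)
VC(e8, invoked at 13): max of VC(e1)=(0, 1, 0), VC(e4)=(0, 0, 1), then +1 on thread W2 → (0, 1, 2)
VC(e7, invoked at 12): max of VC(e3)=(2, 0, 0), then +1 on thread W0 → (3, 0, 0)
VC(e5, invoked at 8): max of VC(e1)=(0, 1, 0), VC(e3)=(2, 0, 0), then +1 on thread W1 → (2, 2, 0)
VC(e10, invoked at 17): max of VC(e7)=(3, 0, 0), then +1 on thread W0 → (4, 0, 0)
VC(e6, invoked at 11): max of VC(e4)=(0, 0, 1), VC(e5)=(2, 2, 0), then +1 on thread W1 → (2, 3, 1)
VC(e9, invoked at 16): max of VC(e6)=(2, 3, 1), then +1 on thread W1 → (2, 4, 1)
target: VC(e9) = (2, 4, 1)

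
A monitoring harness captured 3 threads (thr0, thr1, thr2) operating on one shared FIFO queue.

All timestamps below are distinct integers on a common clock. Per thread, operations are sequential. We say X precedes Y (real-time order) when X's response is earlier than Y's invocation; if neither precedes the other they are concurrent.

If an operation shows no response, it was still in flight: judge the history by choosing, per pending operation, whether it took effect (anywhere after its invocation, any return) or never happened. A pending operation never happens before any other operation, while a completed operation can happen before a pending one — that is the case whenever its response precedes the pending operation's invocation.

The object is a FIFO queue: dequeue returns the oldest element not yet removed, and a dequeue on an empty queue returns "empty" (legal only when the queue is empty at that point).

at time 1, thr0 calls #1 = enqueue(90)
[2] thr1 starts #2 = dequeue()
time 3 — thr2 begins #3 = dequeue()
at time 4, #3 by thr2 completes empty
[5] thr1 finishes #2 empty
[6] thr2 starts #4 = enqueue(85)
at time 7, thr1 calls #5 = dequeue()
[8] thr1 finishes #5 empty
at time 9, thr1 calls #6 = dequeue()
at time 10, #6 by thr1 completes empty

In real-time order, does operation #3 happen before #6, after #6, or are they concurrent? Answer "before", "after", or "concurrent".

#3 spans [3,4], #6 spans [9,10]
resp(#3)=4 < inv(#6)=9

before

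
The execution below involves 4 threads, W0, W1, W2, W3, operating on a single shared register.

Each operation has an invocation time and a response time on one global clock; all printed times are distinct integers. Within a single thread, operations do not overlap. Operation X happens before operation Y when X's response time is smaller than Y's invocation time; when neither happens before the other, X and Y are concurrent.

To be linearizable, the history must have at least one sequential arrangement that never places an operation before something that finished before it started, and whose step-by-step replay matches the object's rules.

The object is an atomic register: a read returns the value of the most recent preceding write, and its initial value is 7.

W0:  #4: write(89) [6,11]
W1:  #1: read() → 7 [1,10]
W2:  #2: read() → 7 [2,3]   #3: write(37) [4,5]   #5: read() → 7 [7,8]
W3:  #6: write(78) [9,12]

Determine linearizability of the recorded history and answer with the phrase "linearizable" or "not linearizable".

prefix check: 1..7 passes, 1..8 fails once #5's time-8 response joins
the completed operations (3 total) allow one real-time order; the register replay rejects it
including or dropping the 2 pending operations (#1, #4) in any combination fails
for example #2, #3, #5 (pending dropped) fails at step 3: #5 read() → 7 is not legal there

not linearizable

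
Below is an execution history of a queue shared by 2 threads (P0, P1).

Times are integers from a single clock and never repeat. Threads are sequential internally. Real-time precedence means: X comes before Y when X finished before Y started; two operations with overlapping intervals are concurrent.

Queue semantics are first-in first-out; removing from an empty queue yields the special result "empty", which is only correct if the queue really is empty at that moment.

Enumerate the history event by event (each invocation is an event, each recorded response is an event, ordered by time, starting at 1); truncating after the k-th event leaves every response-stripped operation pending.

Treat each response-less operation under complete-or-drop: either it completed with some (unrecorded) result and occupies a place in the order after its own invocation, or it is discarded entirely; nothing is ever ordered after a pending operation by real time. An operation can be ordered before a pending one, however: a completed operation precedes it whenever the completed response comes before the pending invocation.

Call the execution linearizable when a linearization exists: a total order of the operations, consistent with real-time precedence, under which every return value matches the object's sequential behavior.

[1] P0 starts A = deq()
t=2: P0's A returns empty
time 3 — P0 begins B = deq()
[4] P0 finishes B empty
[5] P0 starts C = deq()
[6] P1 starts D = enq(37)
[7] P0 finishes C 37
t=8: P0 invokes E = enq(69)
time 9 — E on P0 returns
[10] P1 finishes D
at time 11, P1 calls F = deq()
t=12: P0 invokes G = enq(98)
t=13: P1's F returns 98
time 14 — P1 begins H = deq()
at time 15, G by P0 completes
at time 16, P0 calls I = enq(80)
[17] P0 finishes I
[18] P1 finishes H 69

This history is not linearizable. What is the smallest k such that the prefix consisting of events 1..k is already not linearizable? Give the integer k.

13

events 1..12 are linearizable; a witness order is A, B, D, C, E:
after step 1 (A deq() → empty): queue <>
after step 2 (B deq() → empty): queue <>
after step 3 (D enq(37)): queue <37>
after step 4 (C deq() → 37): queue <>
after step 5 (E enq(69)): queue <69>
adding event 13 (F responds at 13) leaves no legal real-time order
every completion of the 1 pending operation (G) was checked; none linearizes
e.g. A, B, C, D, E, F (pending dropped): illegal at step 3, since C deq() → 37 cannot apply there
e.g. A, B, C, E, D, F (pending dropped): illegal at step 3, since C deq() → 37 cannot apply there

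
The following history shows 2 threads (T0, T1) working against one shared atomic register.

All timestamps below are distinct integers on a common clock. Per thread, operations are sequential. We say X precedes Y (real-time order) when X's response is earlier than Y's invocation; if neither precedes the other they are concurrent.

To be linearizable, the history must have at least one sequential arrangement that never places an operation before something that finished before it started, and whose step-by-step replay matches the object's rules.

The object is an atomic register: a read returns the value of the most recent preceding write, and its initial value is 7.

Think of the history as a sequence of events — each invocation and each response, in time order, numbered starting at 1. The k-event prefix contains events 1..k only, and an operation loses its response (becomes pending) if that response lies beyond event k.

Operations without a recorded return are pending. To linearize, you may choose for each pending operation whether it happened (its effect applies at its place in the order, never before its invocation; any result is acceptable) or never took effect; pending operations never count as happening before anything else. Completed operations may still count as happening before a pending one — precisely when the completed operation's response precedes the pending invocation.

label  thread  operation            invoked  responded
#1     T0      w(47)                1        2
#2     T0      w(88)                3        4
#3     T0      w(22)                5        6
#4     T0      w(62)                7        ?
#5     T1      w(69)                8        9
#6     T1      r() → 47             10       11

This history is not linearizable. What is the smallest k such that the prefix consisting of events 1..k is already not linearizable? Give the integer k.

11

events 1..10 are linearizable, e.g. via #1, #2, #3, #4, #5:
after step 1 (#1 w(47)): value 47
after step 2 (#2 w(88)): value 88
after step 3 (#3 w(22)): value 22
after step 4 (#4 w(62) (pending, included)): value 62
after step 5 (#5 w(69)): value 69
once event 11 joins (#6's response, time 11), exhaustive search finds no witness
no escape via the 1 pending operation (#4): every completion choice fails
e.g. #1, #2, #3, #5, #6 (pending dropped): illegal at step 5, since #6 r() → 47 cannot apply there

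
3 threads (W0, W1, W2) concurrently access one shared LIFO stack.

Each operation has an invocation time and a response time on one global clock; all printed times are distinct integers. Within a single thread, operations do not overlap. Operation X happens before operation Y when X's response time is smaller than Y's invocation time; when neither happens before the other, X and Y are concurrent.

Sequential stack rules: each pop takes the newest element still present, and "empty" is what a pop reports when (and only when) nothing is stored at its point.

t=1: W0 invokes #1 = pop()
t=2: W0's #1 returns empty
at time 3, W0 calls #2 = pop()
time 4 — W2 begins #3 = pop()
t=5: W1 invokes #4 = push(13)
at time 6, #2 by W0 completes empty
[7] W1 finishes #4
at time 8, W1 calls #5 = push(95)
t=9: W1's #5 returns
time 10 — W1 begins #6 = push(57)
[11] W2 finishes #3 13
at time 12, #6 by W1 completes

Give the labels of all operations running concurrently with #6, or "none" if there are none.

#6 spans [10,12]: anything still running between times 10 and 12 counts as concurrent
#1 [1,2]: before
#2 [3,6]: before
#3 [4,11]: concurrent
#4 [5,7]: before
#5 [8,9]: before

#3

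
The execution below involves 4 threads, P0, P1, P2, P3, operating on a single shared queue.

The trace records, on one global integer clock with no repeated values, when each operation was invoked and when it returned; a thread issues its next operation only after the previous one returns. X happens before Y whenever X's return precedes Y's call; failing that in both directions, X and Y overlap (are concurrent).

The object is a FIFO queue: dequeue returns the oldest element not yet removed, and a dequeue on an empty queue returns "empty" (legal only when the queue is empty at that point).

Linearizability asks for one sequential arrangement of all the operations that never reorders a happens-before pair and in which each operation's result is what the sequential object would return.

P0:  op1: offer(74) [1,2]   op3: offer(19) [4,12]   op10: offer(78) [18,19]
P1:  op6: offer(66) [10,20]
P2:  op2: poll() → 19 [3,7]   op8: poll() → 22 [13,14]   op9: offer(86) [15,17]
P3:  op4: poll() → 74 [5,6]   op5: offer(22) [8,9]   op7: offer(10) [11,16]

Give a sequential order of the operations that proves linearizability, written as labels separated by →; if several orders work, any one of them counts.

op1 → op3 → op4 → op2 → op5 → op6 → op7 → op8 → op9 → op10

step 1: op1 offer(74) — queue <74>
step 2: op3 offer(19) — queue <74,19>
step 3: op4 poll() → 74 — queue <19>
step 4: op2 poll() → 19 — queue <>
step 5: op5 offer(22) — queue <22>
step 6: op6 offer(66) — queue <22,66>
step 7: op7 offer(10) — queue <22,66,10>
step 8: op8 poll() → 22 — queue <66,10>
step 9: op9 offer(86) — queue <66,10,86>
step 10: op10 offer(78) — queue <66,10,86,78>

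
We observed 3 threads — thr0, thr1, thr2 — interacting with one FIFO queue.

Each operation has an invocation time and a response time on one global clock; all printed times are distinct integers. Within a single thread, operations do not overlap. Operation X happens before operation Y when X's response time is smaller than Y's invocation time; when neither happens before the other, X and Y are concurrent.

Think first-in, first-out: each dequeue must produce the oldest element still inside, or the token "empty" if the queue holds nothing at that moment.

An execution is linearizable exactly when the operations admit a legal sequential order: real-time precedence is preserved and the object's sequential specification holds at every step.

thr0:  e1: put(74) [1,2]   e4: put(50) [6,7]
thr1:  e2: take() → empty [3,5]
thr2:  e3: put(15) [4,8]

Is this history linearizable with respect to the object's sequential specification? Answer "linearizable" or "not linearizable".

events 1..4 are fine; event 5 — the response of e2 at time 5 — makes the prefix non-linearizable
the completed operations (2 total) allow one real-time order; the FIFO queue replay rejects it
no completion choice of the 1 pending operation (e3) rescues it — every subset was tried
e.g. e1, e2 (pending dropped): illegal at step 2, since e2 take() → empty cannot apply there

not linearizable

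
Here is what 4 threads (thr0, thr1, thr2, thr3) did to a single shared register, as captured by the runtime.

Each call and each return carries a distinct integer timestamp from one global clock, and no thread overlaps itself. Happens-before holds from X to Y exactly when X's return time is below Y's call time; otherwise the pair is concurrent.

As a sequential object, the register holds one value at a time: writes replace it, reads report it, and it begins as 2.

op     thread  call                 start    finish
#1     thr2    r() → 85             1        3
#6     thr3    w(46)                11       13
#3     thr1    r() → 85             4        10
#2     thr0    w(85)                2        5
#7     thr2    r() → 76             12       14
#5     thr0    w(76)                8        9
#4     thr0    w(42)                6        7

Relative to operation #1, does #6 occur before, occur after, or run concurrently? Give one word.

after

#6 spans [11,13], #1 spans [1,3]
resp(#1)=3 < inv(#6)=11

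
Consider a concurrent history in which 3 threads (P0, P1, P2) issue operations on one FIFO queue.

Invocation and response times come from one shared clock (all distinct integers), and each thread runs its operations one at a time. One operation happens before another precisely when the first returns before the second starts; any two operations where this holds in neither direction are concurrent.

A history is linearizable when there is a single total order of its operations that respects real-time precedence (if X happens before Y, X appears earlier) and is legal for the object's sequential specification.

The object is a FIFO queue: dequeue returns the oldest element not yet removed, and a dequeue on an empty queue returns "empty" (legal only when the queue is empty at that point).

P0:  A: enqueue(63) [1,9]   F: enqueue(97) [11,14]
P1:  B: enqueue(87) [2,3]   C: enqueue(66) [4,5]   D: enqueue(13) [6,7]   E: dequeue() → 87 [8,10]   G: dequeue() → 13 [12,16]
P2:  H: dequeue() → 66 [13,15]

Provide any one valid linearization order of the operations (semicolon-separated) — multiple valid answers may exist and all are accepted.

B; C; D; A; E; F; H; G

step 1: B enqueue(87) — queue <87>
step 2: C enqueue(66) — queue <87,66>
step 3: D enqueue(13) — queue <87,66,13>
step 4: A enqueue(63) — queue <87,66,13,63>
step 5: E dequeue() → 87 — queue <66,13,63>
step 6: F enqueue(97) — queue <66,13,63,97>
step 7: H dequeue() → 66 — queue <13,63,97>
step 8: G dequeue() → 13 — queue <63,97>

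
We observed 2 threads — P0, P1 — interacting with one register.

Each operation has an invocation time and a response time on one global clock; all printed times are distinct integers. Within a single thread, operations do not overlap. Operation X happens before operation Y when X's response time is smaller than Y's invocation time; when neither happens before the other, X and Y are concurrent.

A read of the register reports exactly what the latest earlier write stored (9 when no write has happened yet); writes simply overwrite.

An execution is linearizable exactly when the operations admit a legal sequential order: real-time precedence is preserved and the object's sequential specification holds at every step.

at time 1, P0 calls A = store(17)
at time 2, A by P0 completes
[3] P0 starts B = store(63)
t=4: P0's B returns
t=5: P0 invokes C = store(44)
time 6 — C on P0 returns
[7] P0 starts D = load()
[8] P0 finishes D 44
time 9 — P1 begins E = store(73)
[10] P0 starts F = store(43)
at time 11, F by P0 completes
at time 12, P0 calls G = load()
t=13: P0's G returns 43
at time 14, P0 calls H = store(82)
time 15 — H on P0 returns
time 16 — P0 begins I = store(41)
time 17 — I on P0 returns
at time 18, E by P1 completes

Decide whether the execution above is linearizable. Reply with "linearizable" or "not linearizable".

a witness: A, B, C, D, E, F, G, H, I
step 1: A store(17) — value 17
step 2: B store(63) — value 63
step 3: C store(44) — value 44
step 4: D load() → 44 — value 44
step 5: E store(73) — value 73
step 6: F store(43) — value 43
step 7: G load() → 43 — value 43
step 8: H store(82) — value 82
step 9: I store(41) — value 41

linearizable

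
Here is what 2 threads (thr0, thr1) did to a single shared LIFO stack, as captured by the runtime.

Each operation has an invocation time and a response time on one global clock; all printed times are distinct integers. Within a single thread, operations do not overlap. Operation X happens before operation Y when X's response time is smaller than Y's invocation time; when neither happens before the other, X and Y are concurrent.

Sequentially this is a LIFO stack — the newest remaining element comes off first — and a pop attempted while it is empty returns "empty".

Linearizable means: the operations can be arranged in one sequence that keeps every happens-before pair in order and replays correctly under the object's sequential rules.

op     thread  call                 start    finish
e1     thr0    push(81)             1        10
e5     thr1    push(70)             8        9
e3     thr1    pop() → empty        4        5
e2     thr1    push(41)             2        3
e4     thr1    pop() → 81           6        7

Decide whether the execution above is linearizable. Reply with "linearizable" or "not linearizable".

not linearizable

prefix check: 1..4 passes, 1..5 fails once e3's time-5 response joins
a single order respects real time; the 2 completed LIFO stack operations fail replay along it
no escape via the 1 pending operation (e1): every completion choice fails
e.g. e2, e3 (pending dropped): illegal at step 2, since e3 pop() → empty cannot apply there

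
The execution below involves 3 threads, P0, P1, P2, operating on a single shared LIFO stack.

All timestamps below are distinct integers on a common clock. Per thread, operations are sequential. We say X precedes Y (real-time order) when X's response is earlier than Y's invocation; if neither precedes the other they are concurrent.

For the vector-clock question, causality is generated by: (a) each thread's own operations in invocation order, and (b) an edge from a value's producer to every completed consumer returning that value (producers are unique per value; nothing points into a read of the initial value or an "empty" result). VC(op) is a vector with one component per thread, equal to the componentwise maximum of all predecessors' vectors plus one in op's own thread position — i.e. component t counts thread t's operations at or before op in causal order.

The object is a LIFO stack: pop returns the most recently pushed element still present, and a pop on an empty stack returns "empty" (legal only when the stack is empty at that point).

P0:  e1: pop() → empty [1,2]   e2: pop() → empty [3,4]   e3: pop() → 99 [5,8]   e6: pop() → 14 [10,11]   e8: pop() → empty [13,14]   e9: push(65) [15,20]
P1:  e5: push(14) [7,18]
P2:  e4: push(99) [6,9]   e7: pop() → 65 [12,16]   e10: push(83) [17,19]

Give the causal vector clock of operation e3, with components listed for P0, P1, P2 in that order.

(3, 0, 1)

no predecessors for e4 (invoked 6): P2 increments from zero → (0, 0, 1)
no predecessors for e5 (invoked 7): P1 increments from zero → (0, 1, 0)
no predecessors for e1 (invoked 1): P0 increments from zero → (1, 0, 0)
e2, invoked 3, takes VC(e1)=(1, 0, 0) under max, adds 1 for P0 → (2, 0, 0)
e3, invoked 5, takes VC(e2)=(2, 0, 0), VC(e4)=(0, 0, 1) under max, adds 1 for P0 → (3, 0, 1)
e6, invoked 10, takes VC(e3)=(3, 0, 1), VC(e5)=(0, 1, 0) under max, adds 1 for P0 → (4, 1, 1)
e8, invoked 13, takes VC(e6)=(4, 1, 1) under max, adds 1 for P0 → (5, 1, 1)
e9, invoked 15, takes VC(e8)=(5, 1, 1) under max, adds 1 for P0 → (6, 1, 1)
e7, invoked 12, takes VC(e4)=(0, 0, 1), VC(e9)=(6, 1, 1) under max, adds 1 for P2 → (6, 1, 2)
e10, invoked 17, takes VC(e7)=(6, 1, 2) under max, adds 1 for P2 → (6, 1, 3)
target: VC(e3) = (3, 0, 1)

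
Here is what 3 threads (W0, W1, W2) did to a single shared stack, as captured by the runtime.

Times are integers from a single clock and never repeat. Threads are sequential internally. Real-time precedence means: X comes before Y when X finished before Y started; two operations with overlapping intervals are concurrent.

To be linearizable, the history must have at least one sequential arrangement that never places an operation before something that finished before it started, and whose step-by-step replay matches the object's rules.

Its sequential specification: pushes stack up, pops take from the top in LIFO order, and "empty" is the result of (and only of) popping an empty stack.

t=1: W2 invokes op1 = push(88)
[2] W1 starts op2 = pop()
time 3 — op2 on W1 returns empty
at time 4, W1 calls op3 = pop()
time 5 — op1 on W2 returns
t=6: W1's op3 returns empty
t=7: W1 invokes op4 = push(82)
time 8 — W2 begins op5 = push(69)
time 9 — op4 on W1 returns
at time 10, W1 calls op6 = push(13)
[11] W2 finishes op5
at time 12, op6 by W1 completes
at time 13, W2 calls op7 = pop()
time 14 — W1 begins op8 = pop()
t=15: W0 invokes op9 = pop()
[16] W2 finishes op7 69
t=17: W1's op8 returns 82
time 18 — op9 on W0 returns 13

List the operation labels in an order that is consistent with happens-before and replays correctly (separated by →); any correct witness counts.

after step 1 (op2 pop() → empty): stack <>
after step 2 (op3 pop() → empty): stack <>
after step 3 (op1 push(88)): stack <88>
after step 4 (op4 push(82)): stack <88,82>
after step 5 (op5 push(69)): stack <88,82,69>
after step 6 (op6 push(13)): stack <88,82,69,13>
after step 7 (op9 pop() → 13): stack <88,82,69>
after step 8 (op7 pop() → 69): stack <88,82>
after step 9 (op8 pop() → 82): stack <88>

op2 → op3 → op1 → op4 → op5 → op6 → op9 → op7 → op8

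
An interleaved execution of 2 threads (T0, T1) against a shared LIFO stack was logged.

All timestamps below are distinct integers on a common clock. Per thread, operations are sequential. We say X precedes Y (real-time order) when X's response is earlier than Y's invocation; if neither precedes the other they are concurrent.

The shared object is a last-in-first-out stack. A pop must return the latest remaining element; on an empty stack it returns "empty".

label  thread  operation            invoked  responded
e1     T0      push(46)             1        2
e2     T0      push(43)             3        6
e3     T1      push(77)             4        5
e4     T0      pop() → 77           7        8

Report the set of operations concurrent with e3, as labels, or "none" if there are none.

overlap test against e3 [4,5]: concurrent iff the interval meets 4..5
e1 [1,2]: before
e2 [3,6]: concurrent
e4 [7,8]: after

e2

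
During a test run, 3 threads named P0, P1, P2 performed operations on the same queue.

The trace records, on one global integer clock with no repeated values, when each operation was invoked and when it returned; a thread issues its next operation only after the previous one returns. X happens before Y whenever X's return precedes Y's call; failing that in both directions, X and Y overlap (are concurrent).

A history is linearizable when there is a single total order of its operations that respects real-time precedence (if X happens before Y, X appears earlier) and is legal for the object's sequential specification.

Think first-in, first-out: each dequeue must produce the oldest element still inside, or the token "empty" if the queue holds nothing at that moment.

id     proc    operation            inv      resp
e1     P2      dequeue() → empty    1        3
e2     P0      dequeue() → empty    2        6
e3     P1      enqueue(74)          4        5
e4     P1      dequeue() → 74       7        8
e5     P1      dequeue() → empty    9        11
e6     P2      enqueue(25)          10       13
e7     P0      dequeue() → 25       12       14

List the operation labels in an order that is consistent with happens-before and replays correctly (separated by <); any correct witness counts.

e1 < e2 < e3 < e4 < e5 < e6 < e7

1. e1 dequeue() → empty, leaving queue <>
2. e2 dequeue() → empty, leaving queue <>
3. e3 enqueue(74), leaving queue <74>
4. e4 dequeue() → 74, leaving queue <>
5. e5 dequeue() → empty, leaving queue <>
6. e6 enqueue(25), leaving queue <25>
7. e7 dequeue() → 25, leaving queue <>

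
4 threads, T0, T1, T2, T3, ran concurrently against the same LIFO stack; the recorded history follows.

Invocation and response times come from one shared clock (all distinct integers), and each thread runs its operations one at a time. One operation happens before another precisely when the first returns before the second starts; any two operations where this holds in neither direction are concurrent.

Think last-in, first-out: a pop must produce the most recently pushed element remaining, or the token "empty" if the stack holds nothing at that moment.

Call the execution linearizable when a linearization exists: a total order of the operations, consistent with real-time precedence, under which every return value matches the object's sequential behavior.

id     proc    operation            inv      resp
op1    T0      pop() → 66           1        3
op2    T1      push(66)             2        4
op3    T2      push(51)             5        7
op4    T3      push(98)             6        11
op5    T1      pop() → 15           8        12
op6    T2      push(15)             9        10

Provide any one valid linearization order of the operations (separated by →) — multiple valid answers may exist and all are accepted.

op2 → op1 → op3 → op4 → op6 → op5

1. op2 push(66), leaving stack <66>
2. op1 pop() → 66, leaving stack <>
3. op3 push(51), leaving stack <51>
4. op4 push(98), leaving stack <51,98>
5. op6 push(15), leaving stack <51,98,15>
6. op5 pop() → 15, leaving stack <51,98>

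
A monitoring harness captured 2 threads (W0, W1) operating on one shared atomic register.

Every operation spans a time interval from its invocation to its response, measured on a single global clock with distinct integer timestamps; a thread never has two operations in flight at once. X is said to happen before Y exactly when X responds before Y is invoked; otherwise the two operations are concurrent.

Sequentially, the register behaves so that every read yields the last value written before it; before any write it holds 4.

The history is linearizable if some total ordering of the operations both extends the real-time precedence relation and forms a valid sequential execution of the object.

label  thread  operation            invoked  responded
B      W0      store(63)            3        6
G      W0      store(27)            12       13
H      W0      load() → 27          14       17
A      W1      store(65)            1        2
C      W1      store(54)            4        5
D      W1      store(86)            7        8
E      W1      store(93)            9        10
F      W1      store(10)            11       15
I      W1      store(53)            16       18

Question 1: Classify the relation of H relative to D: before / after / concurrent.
Answer: after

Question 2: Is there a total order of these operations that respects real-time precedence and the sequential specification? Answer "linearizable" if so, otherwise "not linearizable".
a witness: A, B, C, D, E, F, G, H, I
1. A store(65), leaving value 65
2. B store(63), leaving value 63
3. C store(54), leaving value 54
4. D store(86), leaving value 86
5. E store(93), leaving value 93
6. F store(10), leaving value 10
7. G store(27), leaving value 27
8. H load() → 27, leaving value 27
9. I store(53), leaving value 53

linearizable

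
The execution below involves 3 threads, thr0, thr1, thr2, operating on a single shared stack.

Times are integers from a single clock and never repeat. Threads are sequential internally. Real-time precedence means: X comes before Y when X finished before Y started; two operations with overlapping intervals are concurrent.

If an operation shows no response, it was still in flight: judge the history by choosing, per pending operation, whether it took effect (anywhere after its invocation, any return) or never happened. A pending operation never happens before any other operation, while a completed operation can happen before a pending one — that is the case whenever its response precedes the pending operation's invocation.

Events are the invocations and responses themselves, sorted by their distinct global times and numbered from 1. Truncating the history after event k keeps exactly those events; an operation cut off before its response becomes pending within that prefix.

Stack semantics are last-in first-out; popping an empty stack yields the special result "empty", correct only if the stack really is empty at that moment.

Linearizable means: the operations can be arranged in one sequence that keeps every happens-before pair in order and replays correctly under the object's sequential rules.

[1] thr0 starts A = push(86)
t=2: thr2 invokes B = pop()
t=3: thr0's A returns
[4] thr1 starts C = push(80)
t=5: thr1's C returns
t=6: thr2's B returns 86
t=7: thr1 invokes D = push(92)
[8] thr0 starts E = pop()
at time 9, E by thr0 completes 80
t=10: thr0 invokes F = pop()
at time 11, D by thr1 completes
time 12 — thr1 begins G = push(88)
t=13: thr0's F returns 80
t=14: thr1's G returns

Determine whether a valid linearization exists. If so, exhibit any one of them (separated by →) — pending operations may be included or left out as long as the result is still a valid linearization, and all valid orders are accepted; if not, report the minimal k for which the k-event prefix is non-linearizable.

not linearizable — minimal violating prefix: 13 events

events 1..12 are fine; event 13 — the response of F at time 13 — makes the prefix non-linearizable
9 orders of the 6 completed stack ops respect real time; none is legal
every completion of the 1 pending operation (G) was checked; none linearizes
sample order A, B, C, D, E, F (pending dropped) stalls at step 5 — E pop() → 80 has no legal effect
sample order A, B, C, E, D, F (pending dropped) stalls at step 6 — F pop() → 80 has no legal effect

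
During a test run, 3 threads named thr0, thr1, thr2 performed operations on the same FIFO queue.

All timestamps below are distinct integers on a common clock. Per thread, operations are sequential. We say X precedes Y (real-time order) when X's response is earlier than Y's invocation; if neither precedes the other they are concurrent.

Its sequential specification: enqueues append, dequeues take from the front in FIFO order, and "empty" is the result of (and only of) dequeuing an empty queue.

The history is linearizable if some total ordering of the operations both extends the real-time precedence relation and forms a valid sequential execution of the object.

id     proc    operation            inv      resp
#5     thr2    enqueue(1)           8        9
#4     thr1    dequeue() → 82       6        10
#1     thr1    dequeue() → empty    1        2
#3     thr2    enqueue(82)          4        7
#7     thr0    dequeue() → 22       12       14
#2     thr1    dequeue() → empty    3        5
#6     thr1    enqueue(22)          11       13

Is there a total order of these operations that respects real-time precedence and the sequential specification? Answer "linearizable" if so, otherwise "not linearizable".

cut after 13 events: linearizable; cut after 14 events (#7 responds, time 14): not linearizable
checked exhaustively: 10 real-time-consistent orders of 7 completed operations, zero legal FIFO queue replays
take #1, #2, #3, #4, #5, #6, #7: step 7 already fails, because #7 dequeue() → 22 cannot occur there
take #1, #2, #3, #4, #5, #7, #6: step 6 already fails, because #7 dequeue() → 22 cannot occur there

not linearizable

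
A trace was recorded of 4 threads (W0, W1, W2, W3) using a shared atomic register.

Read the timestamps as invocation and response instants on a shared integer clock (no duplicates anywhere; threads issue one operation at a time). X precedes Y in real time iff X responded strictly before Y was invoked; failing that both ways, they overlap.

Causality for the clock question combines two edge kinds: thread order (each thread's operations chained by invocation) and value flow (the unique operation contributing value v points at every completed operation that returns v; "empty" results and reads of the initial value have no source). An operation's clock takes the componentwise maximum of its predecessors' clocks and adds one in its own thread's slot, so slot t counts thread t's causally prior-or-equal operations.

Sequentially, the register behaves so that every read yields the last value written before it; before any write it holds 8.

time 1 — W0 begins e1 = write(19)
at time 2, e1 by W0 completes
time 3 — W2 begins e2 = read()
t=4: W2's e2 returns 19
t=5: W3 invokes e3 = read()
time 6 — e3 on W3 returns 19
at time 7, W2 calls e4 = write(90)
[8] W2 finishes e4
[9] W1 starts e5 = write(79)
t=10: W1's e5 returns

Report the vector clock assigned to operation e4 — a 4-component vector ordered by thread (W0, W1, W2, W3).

(1, 0, 2, 0)

invoked at 9, e5 has no predecessors; its own W1 bump gives (0, 1, 0, 0)
invoked at 1, e1 has no predecessors; its own W0 bump gives (1, 0, 0, 0)
invoked at 5, e3 merges VC(e1)=(1, 0, 0, 0) and bumps W3's slot → (1, 0, 0, 1)
invoked at 3, e2 merges VC(e1)=(1, 0, 0, 0) and bumps W2's slot → (1, 0, 1, 0)
invoked at 7, e4 merges VC(e2)=(1, 0, 1, 0) and bumps W2's slot → (1, 0, 2, 0)
target: VC(e4) = (1, 0, 2, 0)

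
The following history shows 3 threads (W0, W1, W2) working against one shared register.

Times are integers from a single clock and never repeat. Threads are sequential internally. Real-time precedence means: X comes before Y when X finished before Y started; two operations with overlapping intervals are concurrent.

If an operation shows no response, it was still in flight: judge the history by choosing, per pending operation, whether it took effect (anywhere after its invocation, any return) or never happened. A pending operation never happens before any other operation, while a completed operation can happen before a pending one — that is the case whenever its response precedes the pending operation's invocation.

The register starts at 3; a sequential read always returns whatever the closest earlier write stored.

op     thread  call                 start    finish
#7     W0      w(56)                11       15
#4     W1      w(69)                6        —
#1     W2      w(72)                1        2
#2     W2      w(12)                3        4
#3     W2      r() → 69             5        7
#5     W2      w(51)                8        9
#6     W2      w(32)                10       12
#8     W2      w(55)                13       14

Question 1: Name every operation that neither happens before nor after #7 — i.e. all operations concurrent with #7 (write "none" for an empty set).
Answer: #4, #6, #8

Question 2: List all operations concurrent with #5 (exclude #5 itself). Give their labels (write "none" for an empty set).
Answer: #4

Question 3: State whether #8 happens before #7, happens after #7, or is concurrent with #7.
Answer: concurrent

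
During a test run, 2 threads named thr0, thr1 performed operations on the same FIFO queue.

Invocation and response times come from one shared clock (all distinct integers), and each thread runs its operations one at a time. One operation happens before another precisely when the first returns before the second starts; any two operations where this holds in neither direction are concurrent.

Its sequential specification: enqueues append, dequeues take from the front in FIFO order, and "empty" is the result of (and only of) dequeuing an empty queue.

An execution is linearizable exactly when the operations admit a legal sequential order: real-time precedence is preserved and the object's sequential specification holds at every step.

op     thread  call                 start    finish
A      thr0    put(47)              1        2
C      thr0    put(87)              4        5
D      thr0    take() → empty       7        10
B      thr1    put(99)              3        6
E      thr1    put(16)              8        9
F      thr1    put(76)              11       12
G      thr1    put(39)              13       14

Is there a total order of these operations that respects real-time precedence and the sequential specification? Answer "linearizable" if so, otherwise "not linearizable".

not linearizable

prefix check: 1..9 passes, 1..10 fails once D's time-10 response joins
4 orders of the 5 completed FIFO queue ops respect real time; none is legal
one such order, A, B, C, D, E, breaks at step 4 where D take() → empty is illegal
one such order, A, B, C, E, D, breaks at step 5 where D take() → empty is illegal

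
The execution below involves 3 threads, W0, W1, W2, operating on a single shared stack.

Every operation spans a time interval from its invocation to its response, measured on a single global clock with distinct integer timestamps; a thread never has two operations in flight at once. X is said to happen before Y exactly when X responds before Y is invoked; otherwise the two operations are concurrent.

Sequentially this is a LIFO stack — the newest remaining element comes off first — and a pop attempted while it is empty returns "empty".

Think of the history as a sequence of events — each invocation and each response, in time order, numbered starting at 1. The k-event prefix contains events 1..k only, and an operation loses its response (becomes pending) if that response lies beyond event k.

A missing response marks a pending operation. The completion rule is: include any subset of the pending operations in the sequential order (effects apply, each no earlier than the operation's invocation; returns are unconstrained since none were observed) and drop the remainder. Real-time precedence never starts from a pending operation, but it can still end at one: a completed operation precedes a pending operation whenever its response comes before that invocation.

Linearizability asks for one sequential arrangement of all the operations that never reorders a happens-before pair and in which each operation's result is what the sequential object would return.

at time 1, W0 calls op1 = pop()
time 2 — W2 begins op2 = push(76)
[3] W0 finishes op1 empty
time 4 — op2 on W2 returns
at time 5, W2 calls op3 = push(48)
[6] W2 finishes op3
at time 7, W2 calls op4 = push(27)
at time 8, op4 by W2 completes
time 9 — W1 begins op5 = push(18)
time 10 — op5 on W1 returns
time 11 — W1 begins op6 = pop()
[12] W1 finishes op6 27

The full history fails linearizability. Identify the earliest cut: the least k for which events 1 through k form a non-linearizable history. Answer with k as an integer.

events 1..11 are still linearizable — one witness is op1, op2, op3, op4, op5:
1. op1 pop() → empty, leaving stack <>
2. op2 push(76), leaving stack <76>
3. op3 push(48), leaving stack <76,48>
4. op4 push(27), leaving stack <76,48,27>
5. op5 push(18), leaving stack <76,48,27,18>
with event 12 included (op6 responding at time 12), all real-time-consistent orders fail
one such order, op1, op2, op3, op4, op5, op6, breaks at step 6 where op6 pop() → 27 is illegal
one such order, op2, op1, op3, op4, op5, op6, breaks at step 2 where op1 pop() → empty is illegal

12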